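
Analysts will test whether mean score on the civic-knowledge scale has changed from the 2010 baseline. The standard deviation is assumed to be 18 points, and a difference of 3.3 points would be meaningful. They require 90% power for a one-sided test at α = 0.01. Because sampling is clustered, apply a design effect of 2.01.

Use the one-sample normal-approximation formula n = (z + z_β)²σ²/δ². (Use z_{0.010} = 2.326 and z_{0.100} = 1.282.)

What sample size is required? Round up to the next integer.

n = 779

n = (z_α + z_β)² · σ² / δ²
  = (2.326 + 1.282)² · 18² / 3.3²
  = 13.0177 · 324 / 10.89
  = 387.30
Design effect: 2.01 × 387.30 = 778.48.
Round up → n = 779.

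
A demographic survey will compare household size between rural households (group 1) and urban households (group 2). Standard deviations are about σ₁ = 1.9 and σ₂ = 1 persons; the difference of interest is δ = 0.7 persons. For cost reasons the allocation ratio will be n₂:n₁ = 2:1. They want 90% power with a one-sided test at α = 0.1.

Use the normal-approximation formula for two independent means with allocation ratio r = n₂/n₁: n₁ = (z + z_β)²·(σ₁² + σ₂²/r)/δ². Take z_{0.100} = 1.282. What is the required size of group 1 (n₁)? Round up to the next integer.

n₁ = 56

n₁ = (z_α + z_β)² · (σ₁² + σ₂²/r) / δ²
   = (1.282 + 1.282)² · (1.9² + 1²/2) / 0.7²
   = 6.5741 · (3.61 + 0.5) / 0.49
   = 6.5741 · 4.11 / 0.49
   = 55.14
Round up → n₁ = 56; n₂ = r·n₁ = 2 × 56 = 112.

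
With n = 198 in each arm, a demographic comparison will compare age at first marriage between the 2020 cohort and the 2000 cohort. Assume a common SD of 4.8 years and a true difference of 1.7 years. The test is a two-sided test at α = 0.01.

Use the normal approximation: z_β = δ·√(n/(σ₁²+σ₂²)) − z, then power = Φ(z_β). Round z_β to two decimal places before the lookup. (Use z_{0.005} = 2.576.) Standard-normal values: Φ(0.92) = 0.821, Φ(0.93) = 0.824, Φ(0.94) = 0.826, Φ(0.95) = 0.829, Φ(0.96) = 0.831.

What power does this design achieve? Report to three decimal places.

Power ≈ 0.829

z_β = δ·√(n/(σ₁²+σ₂²)) − z_{α/2}
    = 1.7 · √(198/46.08) − 2.576
    = 1.7 · 2.07289 − 2.576
    = 3.5239 − 2.576 = 0.9479 → 0.95
Power = Φ(0.95) = 0.829.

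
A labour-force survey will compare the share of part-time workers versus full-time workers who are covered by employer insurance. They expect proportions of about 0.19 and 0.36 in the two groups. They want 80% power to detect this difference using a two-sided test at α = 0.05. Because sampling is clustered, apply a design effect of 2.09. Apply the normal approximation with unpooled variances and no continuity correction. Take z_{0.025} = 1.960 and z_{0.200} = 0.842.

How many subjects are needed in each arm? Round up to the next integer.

n = (z_{α/2} + z_β)² · [p₁(1−p₁) + p₂(1−p₂)] / (p₁ − p₂)²
  = (1.960 + 0.842)² · (0.19·0.81 + 0.36·0.64) / (-0.17)²
  = (2.802)² · (0.1539 + 0.2304) / 0.0289
  = 7.8512 · 0.3843 / 0.0289
  = 104.40
Design effect: 2.09 × 104.40 = 218.20.
Round up → n = 219 per group.

n = 219 per group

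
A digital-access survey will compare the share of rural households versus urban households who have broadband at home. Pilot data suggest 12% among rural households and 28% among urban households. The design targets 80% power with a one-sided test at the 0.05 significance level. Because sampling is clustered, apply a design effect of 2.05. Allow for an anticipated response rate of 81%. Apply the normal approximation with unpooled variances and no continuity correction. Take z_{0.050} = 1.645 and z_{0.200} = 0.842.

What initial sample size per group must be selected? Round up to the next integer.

n = 188 per group

n = (z_α + z_β)² · [p₁(1−p₁) + p₂(1−p₂)] / (p₁ − p₂)²
  = (1.645 + 0.842)² · (0.12·0.88 + 0.28·0.72) / (-0.16)²
  = (2.487)² · (0.1056 + 0.2016) / 0.0256
  = 6.1852 · 0.3072 / 0.0256
  = 74.22
Design effect: 2.05 × 74.22 = 152.16.
Adjust for 81% response: 152.16 / 0.81 = 187.85.
Round up → n = 188 per group.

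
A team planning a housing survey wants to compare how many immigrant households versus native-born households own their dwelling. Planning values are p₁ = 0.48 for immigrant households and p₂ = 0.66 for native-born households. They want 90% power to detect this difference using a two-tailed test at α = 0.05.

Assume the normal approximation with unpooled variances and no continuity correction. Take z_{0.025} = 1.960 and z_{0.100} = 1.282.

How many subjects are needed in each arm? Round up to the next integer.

n = 154 per group

n = (z_{α/2} + z_β)² · [p₁(1−p₁) + p₂(1−p₂)] / (p₁ − p₂)²
  = (1.960 + 1.282)² · (0.48·0.52 + 0.66·0.34) / (-0.18)²
  = (3.242)² · (0.2496 + 0.2244) / 0.0324
  = 10.5106 · 0.4740 / 0.0324
  = 153.77
Round up → n = 154 per group.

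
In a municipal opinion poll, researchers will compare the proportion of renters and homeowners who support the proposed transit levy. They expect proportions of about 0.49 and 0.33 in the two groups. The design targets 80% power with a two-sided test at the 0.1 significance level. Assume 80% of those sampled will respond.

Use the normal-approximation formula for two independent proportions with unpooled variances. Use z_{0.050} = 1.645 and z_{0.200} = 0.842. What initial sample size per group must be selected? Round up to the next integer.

n = 143 per group

n = (z_{α/2} + z_β)² · [p₁(1−p₁) + p₂(1−p₂)] / (p₁ − p₂)²
  = (1.645 + 0.842)² · (0.49·0.51 + 0.33·0.67) / (0.16)²
  = (2.487)² · (0.2499 + 0.2211) / 0.0256
  = 6.1852 · 0.4710 / 0.0256
  = 113.80
Adjust for 80% response: 113.80 / 0.80 = 142.25.
Round up → n = 143 per group.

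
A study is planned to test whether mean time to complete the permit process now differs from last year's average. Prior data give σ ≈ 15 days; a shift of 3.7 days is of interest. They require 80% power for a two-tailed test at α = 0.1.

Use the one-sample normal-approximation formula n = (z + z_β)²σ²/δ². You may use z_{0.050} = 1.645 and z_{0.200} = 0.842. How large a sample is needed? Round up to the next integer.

n = 102

n = (z_{α/2} + z_β)² · σ² / δ²
  = (1.645 + 0.842)² · 15² / 3.7²
  = 6.1852 · 225 / 13.69
  = 101.66
Round up → n = 102.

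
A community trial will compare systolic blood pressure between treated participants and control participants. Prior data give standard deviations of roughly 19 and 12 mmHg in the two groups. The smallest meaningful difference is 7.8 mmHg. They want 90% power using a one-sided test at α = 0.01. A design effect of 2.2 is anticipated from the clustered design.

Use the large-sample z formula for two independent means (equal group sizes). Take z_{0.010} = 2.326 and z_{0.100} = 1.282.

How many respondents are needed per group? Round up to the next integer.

n = 238 per group

n = (z_α + z_β)² · (σ₁² + σ₂²) / δ²
  = (2.326 + 1.282)² · (19² + 12² = 505) / 7.8²
  = 13.0177 · 505 / 60.84
  = 108.05
Design effect: 2.2 × 108.05 = 237.72.
Round up → n = 238 per group.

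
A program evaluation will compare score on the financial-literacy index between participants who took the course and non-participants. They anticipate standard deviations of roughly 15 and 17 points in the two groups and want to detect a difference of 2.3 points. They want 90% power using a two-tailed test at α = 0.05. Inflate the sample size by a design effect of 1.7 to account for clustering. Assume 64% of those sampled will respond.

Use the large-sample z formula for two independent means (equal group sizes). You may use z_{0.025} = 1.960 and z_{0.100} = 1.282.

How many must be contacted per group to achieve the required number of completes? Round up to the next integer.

n = (z_{α/2} + z_β)² · (σ₁² + σ₂²) / δ²
  = (1.960 + 1.282)² · (15² + 17² = 514) / 2.3²
  = 10.5106 · 514 / 5.29
  = 1021.25
Design effect: 1.7 × 1021.25 = 1736.13.
Adjust for 64% response: 1736.13 / 0.64 = 2712.70.
Round up → n = 2713 per group.

n = 2713 per group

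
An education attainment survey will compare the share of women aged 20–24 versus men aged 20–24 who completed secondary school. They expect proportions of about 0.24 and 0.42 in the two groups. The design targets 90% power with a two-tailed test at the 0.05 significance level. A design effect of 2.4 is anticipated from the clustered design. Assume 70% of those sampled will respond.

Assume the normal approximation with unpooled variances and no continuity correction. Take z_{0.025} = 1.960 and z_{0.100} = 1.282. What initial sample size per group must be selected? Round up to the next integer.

n = (z_{α/2} + z_β)² · [p₁(1−p₁) + p₂(1−p₂)] / (p₁ − p₂)²
  = (1.960 + 1.282)² · (0.24·0.76 + 0.42·0.58) / (-0.18)²
  = (3.242)² · (0.1824 + 0.2436) / 0.0324
  = 10.5106 · 0.4260 / 0.0324
  = 138.19
Design effect: 2.4 × 138.19 = 331.67.
Adjust for 70% response: 331.67 / 0.70 = 473.81.
Round up → n = 474 per group.

n = 474 per group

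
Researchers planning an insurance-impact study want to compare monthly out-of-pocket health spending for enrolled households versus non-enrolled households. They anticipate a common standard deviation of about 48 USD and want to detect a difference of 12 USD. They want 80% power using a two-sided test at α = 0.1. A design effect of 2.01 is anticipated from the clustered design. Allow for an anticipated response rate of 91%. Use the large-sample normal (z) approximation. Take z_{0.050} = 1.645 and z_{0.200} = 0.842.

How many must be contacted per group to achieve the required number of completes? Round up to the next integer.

n = (z_{α/2} + z_β)² · (σ₁² + σ₂²) / δ²
  = (1.645 + 0.842)² · (2·48² = 4608) / 12²
  = 6.1852 · 4608 / 144
  = 197.93
Design effect: 2.01 × 197.93 = 397.83.
Adjust for 91% response: 397.83 / 0.91 = 437.18.
Round up → n = 438 per group.

n = 438 per group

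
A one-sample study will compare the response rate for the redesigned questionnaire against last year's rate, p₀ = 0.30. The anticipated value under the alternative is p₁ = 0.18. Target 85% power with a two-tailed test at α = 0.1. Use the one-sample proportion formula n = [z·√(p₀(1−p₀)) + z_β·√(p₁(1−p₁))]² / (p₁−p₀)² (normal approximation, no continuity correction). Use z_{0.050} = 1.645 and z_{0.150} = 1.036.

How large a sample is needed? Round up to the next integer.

n = 93

n = [z_{α/2}·√(p₀q₀) + z_β·√(p₁q₁)]² / (p₁ − p₀)²
  = [1.645·√(0.30·0.70) + 1.036·√(0.18·0.82)]² / (-0.12)²
  = [1.645·0.4583 + 1.036·0.3842]² / 0.0144
  = [1.1519]² / 0.0144
  = 92.14
Round up → n = 93.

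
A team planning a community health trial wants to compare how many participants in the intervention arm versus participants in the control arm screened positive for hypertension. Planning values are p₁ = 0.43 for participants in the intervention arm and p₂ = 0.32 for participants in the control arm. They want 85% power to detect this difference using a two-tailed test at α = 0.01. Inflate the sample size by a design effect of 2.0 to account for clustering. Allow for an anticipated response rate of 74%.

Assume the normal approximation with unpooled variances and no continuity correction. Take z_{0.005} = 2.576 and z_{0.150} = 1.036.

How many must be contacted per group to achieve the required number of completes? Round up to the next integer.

n = (z_{α/2} + z_β)² · [p₁(1−p₁) + p₂(1−p₂)] / (p₁ − p₂)²
  = (2.576 + 1.036)² · (0.43·0.57 + 0.32·0.68) / (0.11)²
  = (3.612)² · (0.2451 + 0.2176) / 0.0121
  = 13.0465 · 0.4627 / 0.0121
  = 498.90
Design effect: 2.0 × 498.90 = 997.79.
Adjust for 74% response: 997.79 / 0.74 = 1348.37.
Round up → n = 1349 per group.

n = 1349 per group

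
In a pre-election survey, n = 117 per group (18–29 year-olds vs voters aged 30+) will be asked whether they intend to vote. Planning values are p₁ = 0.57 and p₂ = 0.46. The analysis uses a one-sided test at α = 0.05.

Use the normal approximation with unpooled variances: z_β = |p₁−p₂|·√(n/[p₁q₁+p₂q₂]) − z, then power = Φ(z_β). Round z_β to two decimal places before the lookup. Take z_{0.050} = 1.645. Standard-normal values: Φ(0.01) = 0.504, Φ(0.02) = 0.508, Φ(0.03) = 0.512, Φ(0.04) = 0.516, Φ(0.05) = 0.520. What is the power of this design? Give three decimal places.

z_β = |p₁−p₂|·√(n/[p₁q₁+p₂q₂]) − z_α
    = 0.11 · √(117/0.4935) − 1.645
    = 0.11 · 15.3975 − 1.645
    = 1.6937 − 1.645 = 0.0487 → 0.05
Power = Φ(0.05) = 0.520.

Power ≈ 0.520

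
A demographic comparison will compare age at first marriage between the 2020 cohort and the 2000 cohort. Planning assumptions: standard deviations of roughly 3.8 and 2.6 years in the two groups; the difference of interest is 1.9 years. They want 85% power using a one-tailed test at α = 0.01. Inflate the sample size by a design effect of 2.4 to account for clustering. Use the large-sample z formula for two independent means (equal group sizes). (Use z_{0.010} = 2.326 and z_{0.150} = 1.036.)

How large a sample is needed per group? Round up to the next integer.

n = 160 per group

n = (z_α + z_β)² · (σ₁² + σ₂²) / δ²
  = (2.326 + 1.036)² · (3.8² + 2.6² = 21.2) / 1.9²
  = 11.3030 · 21.2 / 3.61
  = 66.38
Design effect: 2.4 × 66.38 = 159.31.
Round up → n = 160 per group.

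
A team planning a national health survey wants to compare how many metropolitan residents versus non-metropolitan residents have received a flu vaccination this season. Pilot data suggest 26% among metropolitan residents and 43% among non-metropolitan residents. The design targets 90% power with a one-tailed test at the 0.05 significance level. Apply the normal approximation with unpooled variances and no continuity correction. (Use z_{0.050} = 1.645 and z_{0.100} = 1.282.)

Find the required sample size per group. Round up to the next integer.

n = (z_α + z_β)² · [p₁(1−p₁) + p₂(1−p₂)] / (p₁ − p₂)²
  = (1.645 + 1.282)² · (0.26·0.74 + 0.43·0.57) / (-0.17)²
  = (2.927)² · (0.1924 + 0.2451) / 0.0289
  = 8.5673 · 0.4375 / 0.0289
  = 129.70
Round up → n = 130 per group.

n = 130 per group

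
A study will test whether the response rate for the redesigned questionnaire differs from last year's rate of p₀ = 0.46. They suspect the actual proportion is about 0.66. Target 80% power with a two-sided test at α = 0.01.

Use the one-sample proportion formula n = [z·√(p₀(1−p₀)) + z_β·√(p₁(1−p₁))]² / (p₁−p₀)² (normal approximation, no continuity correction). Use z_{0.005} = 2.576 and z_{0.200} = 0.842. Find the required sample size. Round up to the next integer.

n = [z_{α/2}·√(p₀q₀) + z_β·√(p₁q₁)]² / (p₁ − p₀)²
  = [2.576·√(0.46·0.54) + 0.842·√(0.66·0.34)]² / (0.20)²
  = [2.576·0.4984 + 0.842·0.4737]² / 0.0400
  = [1.6827]² / 0.0400
  = 70.79
Round up → n = 71.

n = 71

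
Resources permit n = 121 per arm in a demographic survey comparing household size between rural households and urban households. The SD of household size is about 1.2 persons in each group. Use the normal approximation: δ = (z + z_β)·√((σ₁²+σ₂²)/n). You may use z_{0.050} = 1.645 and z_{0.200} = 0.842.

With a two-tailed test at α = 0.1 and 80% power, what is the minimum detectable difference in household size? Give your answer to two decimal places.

Minimum detectable difference ≈ 0.38 persons

δ = (z_{α/2} + z_β) · √((σ₁²+σ₂²)/n)
  = (1.645 + 0.842) · √(2.88/121)
  = 2.487 · √0.0238
  = 2.487 · 0.1543
  = 0.3837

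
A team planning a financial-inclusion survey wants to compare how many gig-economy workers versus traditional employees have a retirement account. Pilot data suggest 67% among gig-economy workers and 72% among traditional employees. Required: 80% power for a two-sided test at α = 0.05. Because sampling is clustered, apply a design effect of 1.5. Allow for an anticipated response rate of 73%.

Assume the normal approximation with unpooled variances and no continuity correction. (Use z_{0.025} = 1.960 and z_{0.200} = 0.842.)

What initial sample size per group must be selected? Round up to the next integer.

n = 2728 per group

n = (z_{α/2} + z_β)² · [p₁(1−p₁) + p₂(1−p₂)] / (p₁ − p₂)²
  = (1.960 + 0.842)² · (0.67·0.33 + 0.72·0.28) / (-0.05)²
  = (2.802)² · (0.2211 + 0.2016) / 0.0025
  = 7.8512 · 0.4227 / 0.0025
  = 1327.48
Design effect: 1.5 × 1327.48 = 1991.22.
Adjust for 73% response: 1991.22 / 0.73 = 2727.70.
Round up → n = 2728 per group.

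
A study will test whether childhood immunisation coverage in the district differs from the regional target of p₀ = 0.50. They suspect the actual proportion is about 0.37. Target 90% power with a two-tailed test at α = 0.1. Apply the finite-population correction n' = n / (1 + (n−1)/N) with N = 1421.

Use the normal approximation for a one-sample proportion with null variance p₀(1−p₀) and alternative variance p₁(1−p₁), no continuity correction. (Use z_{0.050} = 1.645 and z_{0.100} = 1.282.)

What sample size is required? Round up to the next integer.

n = 114

n = [z_{α/2}·√(p₀q₀) + z_β·√(p₁q₁)]² / (p₁ − p₀)²
  = [1.645·√(0.50·0.50) + 1.282·√(0.37·0.63)]² / (-0.13)²
  = [1.645·0.5000 + 1.282·0.4828]² / 0.0169
  = [1.4415]² / 0.0169
  = 122.95
Finite-population correction (N = 1421): 122.95 / (1 + (122.95 − 1)/1421) = 113.23.
Round up → n = 114.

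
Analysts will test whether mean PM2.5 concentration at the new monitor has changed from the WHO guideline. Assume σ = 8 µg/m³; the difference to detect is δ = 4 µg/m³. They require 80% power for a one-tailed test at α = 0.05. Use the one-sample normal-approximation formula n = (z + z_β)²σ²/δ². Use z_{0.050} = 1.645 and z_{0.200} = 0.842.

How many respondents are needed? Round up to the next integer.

n = (z_α + z_β)² · σ² / δ²
  = (1.645 + 0.842)² · 8² / 4²
  = 6.1852 · 64 / 16
  = 24.74
Round up → n = 25.

n = 25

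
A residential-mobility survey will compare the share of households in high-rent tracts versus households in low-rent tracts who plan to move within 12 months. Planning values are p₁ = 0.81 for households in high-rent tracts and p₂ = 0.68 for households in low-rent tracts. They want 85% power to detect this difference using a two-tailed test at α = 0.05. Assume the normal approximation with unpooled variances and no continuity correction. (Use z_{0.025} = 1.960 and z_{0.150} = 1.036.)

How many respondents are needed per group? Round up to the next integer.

n = (z_{α/2} + z_β)² · [p₁(1−p₁) + p₂(1−p₂)] / (p₁ − p₂)²
  = (1.960 + 1.036)² · (0.81·0.19 + 0.68·0.32) / (0.13)²
  = (2.996)² · (0.1539 + 0.2176) / 0.0169
  = 8.9760 · 0.3715 / 0.0169
  = 197.31
Round up → n = 198 per group.

n = 198 per group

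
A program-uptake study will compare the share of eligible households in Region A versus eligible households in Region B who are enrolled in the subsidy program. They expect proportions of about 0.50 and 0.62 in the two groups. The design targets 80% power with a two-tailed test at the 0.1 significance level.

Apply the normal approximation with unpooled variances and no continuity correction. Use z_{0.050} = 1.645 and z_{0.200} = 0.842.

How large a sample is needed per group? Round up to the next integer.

n = 209 per group

n = (z_{α/2} + z_β)² · [p₁(1−p₁) + p₂(1−p₂)] / (p₁ − p₂)²
  = (1.645 + 0.842)² · (0.50·0.50 + 0.62·0.38) / (-0.12)²
  = (2.487)² · (0.2500 + 0.2356) / 0.0144
  = 6.1852 · 0.4856 / 0.0144
  = 208.58
Round up → n = 209 per group.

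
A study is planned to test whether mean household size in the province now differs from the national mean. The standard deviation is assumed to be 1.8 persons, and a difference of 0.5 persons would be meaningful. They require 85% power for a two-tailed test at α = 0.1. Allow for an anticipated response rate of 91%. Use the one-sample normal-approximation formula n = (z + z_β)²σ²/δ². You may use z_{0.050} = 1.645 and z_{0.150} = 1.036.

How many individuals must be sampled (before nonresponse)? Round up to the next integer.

n = (z_{α/2} + z_β)² · σ² / δ²
  = (1.645 + 1.036)² · 1.8² / 0.5²
  = 7.1878 · 3.24 / 0.25
  = 93.15
Adjust for 91% response: 93.15 / 0.91 = 102.37.
Round up → n = 103.

n = 103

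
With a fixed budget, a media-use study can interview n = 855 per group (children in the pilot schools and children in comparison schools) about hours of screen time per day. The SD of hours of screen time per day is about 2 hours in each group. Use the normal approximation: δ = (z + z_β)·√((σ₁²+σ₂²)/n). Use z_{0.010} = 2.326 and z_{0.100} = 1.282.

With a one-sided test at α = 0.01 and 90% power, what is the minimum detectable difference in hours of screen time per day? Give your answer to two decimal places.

δ = (z_α + z_β) · √((σ₁²+σ₂²)/n)
  = (2.326 + 1.282) · √(8/855)
  = 3.608 · √0.00936
  = 3.608 · 0.0967
  = 0.3490

Minimum detectable difference ≈ 0.35 hours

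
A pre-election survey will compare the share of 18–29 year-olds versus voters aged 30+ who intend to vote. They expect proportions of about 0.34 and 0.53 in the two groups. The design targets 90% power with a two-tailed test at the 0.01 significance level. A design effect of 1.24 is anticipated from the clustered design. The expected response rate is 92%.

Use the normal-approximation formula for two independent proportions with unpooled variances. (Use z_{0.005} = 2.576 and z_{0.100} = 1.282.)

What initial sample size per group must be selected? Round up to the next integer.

n = (z_{α/2} + z_β)² · [p₁(1−p₁) + p₂(1−p₂)] / (p₁ − p₂)²
  = (2.576 + 1.282)² · (0.34·0.66 + 0.53·0.47) / (-0.19)²
  = (3.858)² · (0.2244 + 0.2491) / 0.0361
  = 14.8842 · 0.4735 / 0.0361
  = 195.23
Design effect: 1.24 × 195.23 = 242.08.
Adjust for 92% response: 242.08 / 0.92 = 263.13.
Round up → n = 264 per group.

n = 264 per group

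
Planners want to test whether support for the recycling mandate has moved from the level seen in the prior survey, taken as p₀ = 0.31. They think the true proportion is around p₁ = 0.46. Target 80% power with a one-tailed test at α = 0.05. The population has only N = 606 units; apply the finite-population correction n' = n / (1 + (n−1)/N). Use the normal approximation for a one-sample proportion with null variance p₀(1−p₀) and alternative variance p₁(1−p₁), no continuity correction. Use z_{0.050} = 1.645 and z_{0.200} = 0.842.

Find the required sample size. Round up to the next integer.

n = [z_α·√(p₀q₀) + z_β·√(p₁q₁)]² / (p₁ − p₀)²
  = [1.645·√(0.31·0.69) + 0.842·√(0.46·0.54)]² / (0.15)²
  = [1.645·0.4625 + 0.842·0.4984]² / 0.0225
  = [1.1805]² / 0.0225
  = 61.93
Finite-population correction (N = 606): 61.93 / (1 + (61.93 − 1)/606) = 56.27.
Round up → n = 57.

n = 57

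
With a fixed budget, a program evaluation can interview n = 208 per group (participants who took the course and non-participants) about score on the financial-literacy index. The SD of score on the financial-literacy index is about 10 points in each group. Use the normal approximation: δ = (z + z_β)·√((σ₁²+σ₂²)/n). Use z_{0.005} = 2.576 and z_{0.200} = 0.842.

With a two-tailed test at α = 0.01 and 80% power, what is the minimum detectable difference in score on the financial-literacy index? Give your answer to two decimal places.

Minimum detectable difference ≈ 3.35 points

δ = (z_{α/2} + z_β) · √((σ₁²+σ₂²)/n)
  = (2.576 + 0.842) · √(200/208)
  = 3.418 · √0.96154
  = 3.418 · 0.9806
  = 3.3516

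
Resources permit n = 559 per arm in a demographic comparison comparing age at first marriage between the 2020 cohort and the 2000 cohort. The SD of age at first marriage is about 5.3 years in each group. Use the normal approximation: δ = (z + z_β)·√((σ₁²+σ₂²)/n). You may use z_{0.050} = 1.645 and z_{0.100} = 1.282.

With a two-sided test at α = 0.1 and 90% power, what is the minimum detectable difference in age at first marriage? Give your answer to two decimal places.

Minimum detectable difference ≈ 0.93 years

δ = (z_{α/2} + z_β) · √((σ₁²+σ₂²)/n)
  = (1.645 + 1.282) · √(56.18/559)
  = 2.927 · √0.1005
  = 2.927 · 0.3170
  = 0.9279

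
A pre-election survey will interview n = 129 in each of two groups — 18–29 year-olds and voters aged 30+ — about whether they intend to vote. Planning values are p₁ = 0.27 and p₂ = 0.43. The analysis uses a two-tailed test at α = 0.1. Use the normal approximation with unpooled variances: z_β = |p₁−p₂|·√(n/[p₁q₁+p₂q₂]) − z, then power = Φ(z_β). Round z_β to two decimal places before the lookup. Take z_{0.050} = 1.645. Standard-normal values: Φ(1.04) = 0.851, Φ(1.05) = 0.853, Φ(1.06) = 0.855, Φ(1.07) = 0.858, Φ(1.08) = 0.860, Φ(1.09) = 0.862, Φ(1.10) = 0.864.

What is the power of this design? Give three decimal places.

Power ≈ 0.862

z_β = |p₁−p₂|·√(n/[p₁q₁+p₂q₂]) − z_{α/2}
    = 0.16 · √(129/0.4422) − 1.645
    = 0.16 · 17.0799 − 1.645
    = 2.7328 − 1.645 = 1.0878 → 1.09
Power = Φ(1.09) = 0.862.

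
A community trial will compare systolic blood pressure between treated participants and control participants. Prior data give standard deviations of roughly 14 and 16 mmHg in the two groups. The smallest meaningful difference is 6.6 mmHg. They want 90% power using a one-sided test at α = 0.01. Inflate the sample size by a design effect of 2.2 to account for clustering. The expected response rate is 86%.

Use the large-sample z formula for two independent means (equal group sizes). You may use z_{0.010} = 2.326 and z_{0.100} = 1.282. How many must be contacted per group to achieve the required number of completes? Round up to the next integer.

n = (z_α + z_β)² · (σ₁² + σ₂²) / δ²
  = (2.326 + 1.282)² · (14² + 16² = 452) / 6.6²
  = 13.0177 · 452 / 43.56
  = 135.08
Design effect: 2.2 × 135.08 = 297.17.
Adjust for 86% response: 297.17 / 0.86 = 345.55.
Round up → n = 346 per group.

n = 346 per group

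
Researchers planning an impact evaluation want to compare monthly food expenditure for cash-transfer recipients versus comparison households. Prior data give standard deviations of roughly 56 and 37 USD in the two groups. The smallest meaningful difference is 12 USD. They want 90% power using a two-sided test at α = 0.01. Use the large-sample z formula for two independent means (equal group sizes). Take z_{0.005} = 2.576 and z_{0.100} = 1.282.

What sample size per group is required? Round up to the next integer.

n = 466 per group

n = (z_{α/2} + z_β)² · (σ₁² + σ₂²) / δ²
  = (2.576 + 1.282)² · (56² + 37² = 4505) / 12²
  = 14.8842 · 4505 / 144
  = 465.65
Round up → n = 466 per group.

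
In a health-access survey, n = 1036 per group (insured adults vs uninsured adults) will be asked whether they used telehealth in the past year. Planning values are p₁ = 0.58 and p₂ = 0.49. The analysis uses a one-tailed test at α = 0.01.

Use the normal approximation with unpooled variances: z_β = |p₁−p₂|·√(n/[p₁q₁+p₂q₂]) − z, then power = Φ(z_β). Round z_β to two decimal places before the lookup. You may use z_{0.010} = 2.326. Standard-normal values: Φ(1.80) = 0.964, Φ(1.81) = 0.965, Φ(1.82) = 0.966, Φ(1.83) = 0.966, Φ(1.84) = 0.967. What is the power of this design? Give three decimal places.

Power ≈ 0.964

z_β = |p₁−p₂|·√(n/[p₁q₁+p₂q₂]) − z_α
    = 0.09 · √(1036/0.4935) − 2.326
    = 0.09 · 45.8180 − 2.326
    = 4.1236 − 2.326 = 1.7976 → 1.80
Power = Φ(1.80) = 0.964.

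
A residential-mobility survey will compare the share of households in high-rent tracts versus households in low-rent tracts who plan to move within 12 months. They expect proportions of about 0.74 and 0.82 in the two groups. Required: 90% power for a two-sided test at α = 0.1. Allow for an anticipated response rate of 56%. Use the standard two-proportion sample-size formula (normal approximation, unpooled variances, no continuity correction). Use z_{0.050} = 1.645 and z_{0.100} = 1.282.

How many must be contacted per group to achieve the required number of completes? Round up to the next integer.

n = 813 per group

n = (z_{α/2} + z_β)² · [p₁(1−p₁) + p₂(1−p₂)] / (p₁ − p₂)²
  = (1.645 + 1.282)² · (0.74·0.26 + 0.82·0.18) / (-0.08)²
  = (2.927)² · (0.1924 + 0.1476) / 0.0064
  = 8.5673 · 0.3400 / 0.0064
  = 455.14
Adjust for 56% response: 455.14 / 0.56 = 812.75.
Round up → n = 813 per group.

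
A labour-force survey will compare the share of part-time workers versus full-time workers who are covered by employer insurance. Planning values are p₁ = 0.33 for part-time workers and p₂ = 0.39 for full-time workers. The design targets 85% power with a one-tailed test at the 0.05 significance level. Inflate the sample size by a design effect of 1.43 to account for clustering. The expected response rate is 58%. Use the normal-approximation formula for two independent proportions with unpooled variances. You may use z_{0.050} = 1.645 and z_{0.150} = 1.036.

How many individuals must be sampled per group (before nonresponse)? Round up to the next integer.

n = 2260 per group

n = (z_α + z_β)² · [p₁(1−p₁) + p₂(1−p₂)] / (p₁ − p₂)²
  = (1.645 + 1.036)² · (0.33·0.67 + 0.39·0.61) / (-0.06)²
  = (2.681)² · (0.2211 + 0.2379) / 0.0036
  = 7.1878 · 0.4590 / 0.0036
  = 916.44
Design effect: 1.43 × 916.44 = 1310.51.
Adjust for 58% response: 1310.51 / 0.58 = 2259.50.
Round up → n = 2260 per group.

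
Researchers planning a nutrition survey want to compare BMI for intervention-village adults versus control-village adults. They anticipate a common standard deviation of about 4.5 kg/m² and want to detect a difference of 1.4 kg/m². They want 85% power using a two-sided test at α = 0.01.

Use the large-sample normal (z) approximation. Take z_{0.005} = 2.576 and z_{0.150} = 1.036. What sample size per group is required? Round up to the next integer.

n = (z_{α/2} + z_β)² · (σ₁² + σ₂²) / δ²
  = (2.576 + 1.036)² · (2·4.5² = 40.5) / 1.4²
  = 13.0465 · 40.5 / 1.96
  = 269.58
Round up → n = 270 per group.

n = 270 per group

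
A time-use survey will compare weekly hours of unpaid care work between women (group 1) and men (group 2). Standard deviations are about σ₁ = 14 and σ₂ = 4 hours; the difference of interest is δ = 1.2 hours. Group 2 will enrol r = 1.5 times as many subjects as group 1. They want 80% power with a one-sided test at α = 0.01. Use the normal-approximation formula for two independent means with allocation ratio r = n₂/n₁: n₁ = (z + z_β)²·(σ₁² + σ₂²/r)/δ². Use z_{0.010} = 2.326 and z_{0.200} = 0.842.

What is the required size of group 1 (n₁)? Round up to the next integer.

n₁ = (z_α + z_β)² · (σ₁² + σ₂²/r) / δ²
   = (2.326 + 0.842)² · (14² + 4²/1.5) / 1.2²
   = 10.0362 · (196 + 10.6667) / 1.44
   = 10.0362 · 206.6667 / 1.44
   = 1440.38
Round up → n₁ = 1441; n₂ = r·n₁ = 1.5 × 1441 = 2162.

n₁ = 1441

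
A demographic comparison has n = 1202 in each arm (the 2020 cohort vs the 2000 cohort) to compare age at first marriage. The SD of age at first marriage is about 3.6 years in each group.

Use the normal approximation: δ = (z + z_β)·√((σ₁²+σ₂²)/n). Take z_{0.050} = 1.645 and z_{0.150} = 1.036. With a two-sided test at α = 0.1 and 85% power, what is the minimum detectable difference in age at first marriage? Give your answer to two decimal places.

Minimum detectable difference ≈ 0.39 years

δ = (z_{α/2} + z_β) · √((σ₁²+σ₂²)/n)
  = (1.645 + 1.036) · √(25.92/1202)
  = 2.681 · √0.02156
  = 2.681 · 0.1468
  = 0.3937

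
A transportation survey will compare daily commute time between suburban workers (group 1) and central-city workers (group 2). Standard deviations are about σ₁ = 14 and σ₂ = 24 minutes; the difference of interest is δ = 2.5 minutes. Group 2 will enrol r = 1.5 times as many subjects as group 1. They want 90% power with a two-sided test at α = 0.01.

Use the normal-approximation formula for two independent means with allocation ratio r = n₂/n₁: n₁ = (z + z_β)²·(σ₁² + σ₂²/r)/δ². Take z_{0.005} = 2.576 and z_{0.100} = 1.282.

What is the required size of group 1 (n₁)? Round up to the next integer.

n₁ = (z_{α/2} + z_β)² · (σ₁² + σ₂²/r) / δ²
   = (2.576 + 1.282)² · (14² + 24²/1.5) / 2.5²
   = 14.8842 · (196 + 384) / 6.25
   = 14.8842 · 580 / 6.25
   = 1381.25
Round up → n₁ = 1382; n₂ = r·n₁ = 1.5 × 1382 = 2073.

n₁ = 1382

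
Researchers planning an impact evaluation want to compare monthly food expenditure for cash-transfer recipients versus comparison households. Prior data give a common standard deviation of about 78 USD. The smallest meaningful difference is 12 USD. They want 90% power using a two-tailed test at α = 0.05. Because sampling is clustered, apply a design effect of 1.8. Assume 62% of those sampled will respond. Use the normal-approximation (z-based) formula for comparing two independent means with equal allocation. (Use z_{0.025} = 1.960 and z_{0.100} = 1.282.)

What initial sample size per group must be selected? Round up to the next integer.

n = 2579 per group

n = (z_{α/2} + z_β)² · (σ₁² + σ₂²) / δ²
  = (1.960 + 1.282)² · (2·78² = 12168) / 12²
  = 10.5106 · 12168 / 144
  = 888.14
Design effect: 1.8 × 888.14 = 1598.66.
Adjust for 62% response: 1598.66 / 0.62 = 2578.48.
Round up → n = 2579 per group.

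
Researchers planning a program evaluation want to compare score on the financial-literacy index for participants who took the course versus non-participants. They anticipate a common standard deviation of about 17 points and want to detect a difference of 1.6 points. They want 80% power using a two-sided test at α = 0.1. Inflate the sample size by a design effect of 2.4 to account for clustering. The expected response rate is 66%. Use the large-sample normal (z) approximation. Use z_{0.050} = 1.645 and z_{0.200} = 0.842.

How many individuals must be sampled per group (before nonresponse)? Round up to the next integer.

n = (z_{α/2} + z_β)² · (σ₁² + σ₂²) / δ²
  = (1.645 + 0.842)² · (2·17² = 578) / 1.6²
  = 6.1852 · 578 / 2.56
  = 1396.50
Design effect: 2.4 × 1396.50 = 3351.59.
Adjust for 66% response: 3351.59 / 0.66 = 5078.16.
Round up → n = 5079 per group.

n = 5079 per group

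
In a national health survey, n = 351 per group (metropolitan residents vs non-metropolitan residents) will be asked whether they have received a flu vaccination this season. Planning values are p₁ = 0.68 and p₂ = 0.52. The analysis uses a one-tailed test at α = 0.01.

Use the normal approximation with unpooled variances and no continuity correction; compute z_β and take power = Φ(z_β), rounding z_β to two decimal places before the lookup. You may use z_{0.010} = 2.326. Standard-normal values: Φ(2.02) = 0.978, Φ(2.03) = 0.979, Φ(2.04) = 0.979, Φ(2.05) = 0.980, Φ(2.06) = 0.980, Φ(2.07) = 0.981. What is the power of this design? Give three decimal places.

Power ≈ 0.980

z_β = |p₁−p₂|·√(n/[p₁q₁+p₂q₂]) − z_α
    = 0.16 · √(351/0.4672) − 2.326
    = 0.16 · 27.4096 − 2.326
    = 4.3855 − 2.326 = 2.0595 → 2.06
Power = Φ(2.06) = 0.980.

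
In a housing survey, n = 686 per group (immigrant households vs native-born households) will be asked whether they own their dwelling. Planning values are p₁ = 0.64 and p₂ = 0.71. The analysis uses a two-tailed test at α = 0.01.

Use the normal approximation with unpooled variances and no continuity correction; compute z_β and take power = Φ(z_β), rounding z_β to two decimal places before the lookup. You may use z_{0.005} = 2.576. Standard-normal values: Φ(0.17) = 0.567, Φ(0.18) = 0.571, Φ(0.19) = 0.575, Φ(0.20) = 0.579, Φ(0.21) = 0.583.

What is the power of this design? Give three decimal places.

z_β = |p₁−p₂|·√(n/[p₁q₁+p₂q₂]) − z_{α/2}
    = 0.07 · √(686/0.4363) − 2.576
    = 0.07 · 39.6524 − 2.576
    = 2.7757 − 2.576 = 0.1997 → 0.20
Power = Φ(0.20) = 0.579.

Power ≈ 0.579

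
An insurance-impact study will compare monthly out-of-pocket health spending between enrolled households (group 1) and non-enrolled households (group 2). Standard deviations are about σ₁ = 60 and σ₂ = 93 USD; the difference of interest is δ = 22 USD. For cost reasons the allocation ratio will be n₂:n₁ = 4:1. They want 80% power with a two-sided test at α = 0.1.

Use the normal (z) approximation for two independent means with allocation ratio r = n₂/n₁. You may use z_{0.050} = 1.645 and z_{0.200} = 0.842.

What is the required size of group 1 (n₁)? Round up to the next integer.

n₁ = (z_{α/2} + z_β)² · (σ₁² + σ₂²/r) / δ²
   = (1.645 + 0.842)² · (60² + 93²/4) / 22²
   = 6.1852 · (3600 + 2162.2) / 484
   = 6.1852 · 5762.2 / 484
   = 73.64
Round up → n₁ = 74; n₂ = r·n₁ = 4 × 74 = 296.

n₁ = 74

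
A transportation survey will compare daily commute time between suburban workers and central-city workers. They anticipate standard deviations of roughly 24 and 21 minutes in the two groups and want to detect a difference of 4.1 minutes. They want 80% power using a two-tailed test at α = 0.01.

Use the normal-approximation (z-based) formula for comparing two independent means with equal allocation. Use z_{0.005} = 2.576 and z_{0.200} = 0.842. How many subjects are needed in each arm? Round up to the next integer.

n = (z_{α/2} + z_β)² · (σ₁² + σ₂²) / δ²
  = (2.576 + 0.842)² · (24² + 21² = 1017) / 4.1²
  = 11.6827 · 1017 / 16.81
  = 706.80
Round up → n = 707 per group.

n = 707 per group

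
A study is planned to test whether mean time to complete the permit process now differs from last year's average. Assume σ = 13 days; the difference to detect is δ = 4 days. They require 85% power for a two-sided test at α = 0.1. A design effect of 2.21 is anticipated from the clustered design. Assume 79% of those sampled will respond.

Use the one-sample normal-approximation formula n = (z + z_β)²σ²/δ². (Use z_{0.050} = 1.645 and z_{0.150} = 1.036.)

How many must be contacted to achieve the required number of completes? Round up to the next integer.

n = 213

n = (z_{α/2} + z_β)² · σ² / δ²
  = (1.645 + 1.036)² · 13² / 4²
  = 7.1878 · 169 / 16
  = 75.92
Design effect: 2.21 × 75.92 = 167.78.
Adjust for 79% response: 167.78 / 0.79 = 212.39.
Round up → n = 213.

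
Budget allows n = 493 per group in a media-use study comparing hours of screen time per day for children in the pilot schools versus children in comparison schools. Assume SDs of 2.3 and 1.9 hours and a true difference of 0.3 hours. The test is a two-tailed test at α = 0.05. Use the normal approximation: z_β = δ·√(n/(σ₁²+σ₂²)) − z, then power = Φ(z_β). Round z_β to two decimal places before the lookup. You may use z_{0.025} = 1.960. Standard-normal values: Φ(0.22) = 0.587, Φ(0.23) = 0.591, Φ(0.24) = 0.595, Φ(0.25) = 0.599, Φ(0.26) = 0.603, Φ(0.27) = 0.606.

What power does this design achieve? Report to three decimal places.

z_β = δ·√(n/(σ₁²+σ₂²)) − z_{α/2}
    = 0.3 · √(493/8.9) − 1.960
    = 0.3 · 7.44266 − 1.960
    = 2.2328 − 1.960 = 0.2728 → 0.27
Power = Φ(0.27) = 0.606.

Power ≈ 0.606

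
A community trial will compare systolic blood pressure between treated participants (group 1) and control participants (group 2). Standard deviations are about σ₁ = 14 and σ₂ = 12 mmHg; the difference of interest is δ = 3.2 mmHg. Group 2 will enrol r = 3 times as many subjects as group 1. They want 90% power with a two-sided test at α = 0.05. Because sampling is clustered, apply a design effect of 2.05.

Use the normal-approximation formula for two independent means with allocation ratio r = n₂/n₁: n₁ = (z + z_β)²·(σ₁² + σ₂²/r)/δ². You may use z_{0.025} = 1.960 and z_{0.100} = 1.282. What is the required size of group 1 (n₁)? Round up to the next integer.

n₁ = 514

n₁ = (z_{α/2} + z_β)² · (σ₁² + σ₂²/r) / δ²
   = (1.960 + 1.282)² · (14² + 12²/3) / 3.2²
   = 10.5106 · (196 + 48) / 10.24
   = 10.5106 · 244 / 10.24
   = 250.45
Design effect: 2.05 × 250.45 = 513.42.
Round up → n₁ = 514; n₂ = r·n₁ = 3 × 514 = 1542.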